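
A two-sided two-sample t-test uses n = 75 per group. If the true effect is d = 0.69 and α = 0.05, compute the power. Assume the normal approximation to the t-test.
Power ≈ 0.99

Power calculation (two-sample t-test, normal approximation):
z_β = d · √(n/2) - z_{α/2}
z_β = 0.69 · √(75/2) - 1.960
z_β = 0.69 · 6.124 - 1.960
z_β = 2.265

Power = Φ(z_β) = Φ(2.265) ≈ 0.988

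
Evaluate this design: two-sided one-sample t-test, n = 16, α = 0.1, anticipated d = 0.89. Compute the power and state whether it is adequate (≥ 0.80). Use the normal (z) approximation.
Power ≈ 0.97; the study is adequately powered (power ≥ 0.80)

Power calculation (one-sample t-test, normal approximation):
z_β = d · √n - z_{α/2}
z_β = 0.89 · √16 - 1.645
z_β = 0.89 · 4.000 - 1.645
z_β = 1.915

Power = Φ(z_β) = Φ(1.915) ≈ 0.972

Effect size d = 0.89 is large by Cohen's convention (0.2/0.5/0.8).

Threshold: power ≥ 0.80 is conventionally adequate.
Power ≈ 0.97 → the study is adequately powered (power ≥ 0.80).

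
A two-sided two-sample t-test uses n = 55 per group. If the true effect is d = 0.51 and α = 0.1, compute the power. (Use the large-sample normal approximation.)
Power ≈ 0.85

Power calculation (two-sample t-test, normal approximation):
z_β = d · √(n/2) - z_{α/2}
z_β = 0.51 · √(55/2) - 1.645
z_β = 0.51 · 5.244 - 1.645
z_β = 1.030

Power = Φ(z_β) = Φ(1.030) ≈ 0.848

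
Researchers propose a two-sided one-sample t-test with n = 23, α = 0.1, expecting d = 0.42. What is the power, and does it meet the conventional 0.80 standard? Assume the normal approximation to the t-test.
Power ≈ 0.64; the study is underpowered (power < 0.80)

Power calculation (one-sample t-test, normal approximation):
z_β = d · √n - z_{α/2}
z_β = 0.42 · √23 - 1.645
z_β = 0.42 · 4.796 - 1.645
z_β = 0.369

Power = Φ(z_β) = Φ(0.369) ≈ 0.644

Effect size d = 0.42 is small by Cohen's convention (0.2/0.5/0.8).

Threshold: power ≥ 0.80 is conventionally adequate.
Power ≈ 0.64 → the study is underpowered (power < 0.80).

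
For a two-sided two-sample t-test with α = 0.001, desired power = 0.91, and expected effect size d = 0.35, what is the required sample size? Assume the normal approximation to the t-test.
n = 351 per group

Sample size formula (two-sample t-test, normal approximation):
n = 2 · ((z_{α/2} + z_β) / d)²

z_{α/2} = 3.291 (for α = 0.001, two-sided)
z_β = 1.341 (for power = 0.91)
d = 0.35

n = 2 · ((3.291 + 1.341) / 0.35)²
n = 2 · (13.234)²
n ≈ 350.28
Round up to the next whole number: n = 351 per group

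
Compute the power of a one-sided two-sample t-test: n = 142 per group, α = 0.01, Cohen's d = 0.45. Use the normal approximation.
Power ≈ 0.93

Power calculation (two-sample t-test, normal approximation):
z_β = d · √(n/2) - z_α
z_β = 0.45 · √(142/2) - 2.326
z_β = 0.45 · 8.426 - 2.326
z_β = 1.465

Power = Φ(z_β) = Φ(1.465) ≈ 0.929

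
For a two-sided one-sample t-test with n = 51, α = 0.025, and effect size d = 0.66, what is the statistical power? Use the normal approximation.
Power ≈ 0.99

Power calculation (one-sample t-test, normal approximation):
z_β = d · √n - z_{α/2}
z_β = 0.66 · √51 - 2.241
z_β = 0.66 · 7.141 - 2.241
z_β = 2.472

Power = Φ(z_β) = Φ(2.472) ≈ 0.993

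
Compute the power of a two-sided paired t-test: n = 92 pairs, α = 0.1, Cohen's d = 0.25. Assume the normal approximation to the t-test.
Power ≈ 0.77

Power calculation (paired t-test, normal approximation):
z_β = d · √n - z_{α/2}
z_β = 0.25 · √92 - 1.645
z_β = 0.25 · 9.592 - 1.645
z_β = 0.753

Power = Φ(z_β) = Φ(0.753) ≈ 0.774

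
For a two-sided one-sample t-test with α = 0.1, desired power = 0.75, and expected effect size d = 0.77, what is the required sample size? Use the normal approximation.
n = 10

Sample size formula (one-sample t-test, normal approximation):
n = ((z_{α/2} + z_β) / d)²

z_{α/2} = 1.645 (for α = 0.1, two-sided)
z_β = 0.674 (for power = 0.75)
d = 0.77

n = ((1.645 + 0.674) / 0.77)²
n = (3.012)²
n ≈ 9.07
Round up to the next whole number: n = 10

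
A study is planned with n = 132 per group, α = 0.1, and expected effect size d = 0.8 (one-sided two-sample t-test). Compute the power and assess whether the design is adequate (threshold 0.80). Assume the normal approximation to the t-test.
Power ≈ 1.00; the study is adequately powered (power ≥ 0.80)

Power calculation (two-sample t-test, normal approximation):
z_β = d · √(n/2) - z_α
z_β = 0.8 · √(132/2) - 1.282
z_β = 0.8 · 8.124 - 1.282
z_β = 5.218

Power = Φ(z_β) = Φ(5.218) ≈ 1.000

Effect size d = 0.8 is large by Cohen's convention (0.2/0.5/0.8).

Threshold: power ≥ 0.80 is conventionally adequate.
Power ≈ 1.00 → the study is adequately powered (power ≥ 0.80).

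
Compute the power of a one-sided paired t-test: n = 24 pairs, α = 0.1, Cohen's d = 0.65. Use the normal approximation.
Power ≈ 0.97

Power calculation (paired t-test, normal approximation):
z_β = d · √n - z_α
z_β = 0.65 · √24 - 1.282
z_β = 0.65 · 4.899 - 1.282
z_β = 1.903

Power = Φ(z_β) = Φ(1.903) ≈ 0.971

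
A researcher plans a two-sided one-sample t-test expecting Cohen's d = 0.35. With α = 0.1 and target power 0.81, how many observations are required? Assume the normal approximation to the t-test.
n = 52

Sample size formula (one-sample t-test, normal approximation):
n = ((z_{α/2} + z_β) / d)²

z_{α/2} = 1.645 (for α = 0.1, two-sided)
z_β = 0.878 (for power = 0.81)
d = 0.35

n = ((1.645 + 0.878) / 0.35)²
n = (7.209)²
n ≈ 51.97
Round up to the next whole number: n = 52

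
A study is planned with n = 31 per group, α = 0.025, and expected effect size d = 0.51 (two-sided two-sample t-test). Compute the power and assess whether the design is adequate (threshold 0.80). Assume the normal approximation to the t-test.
Power ≈ 0.41; the study is underpowered (power < 0.80)

Power calculation (two-sample t-test, normal approximation):
z_β = d · √(n/2) - z_{α/2}
z_β = 0.51 · √(31/2) - 2.241
z_β = 0.51 · 3.937 - 2.241
z_β = -0.234

Power = Φ(z_β) = Φ(-0.234) ≈ 0.408

Effect size d = 0.51 is medium by Cohen's convention (0.2/0.5/0.8).

Threshold: power ≥ 0.80 is conventionally adequate.
Power ≈ 0.41 → the study is underpowered (power < 0.80).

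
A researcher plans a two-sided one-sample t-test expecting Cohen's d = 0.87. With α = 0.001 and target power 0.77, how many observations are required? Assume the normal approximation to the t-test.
n = 22

Sample size formula (one-sample t-test, normal approximation):
n = ((z_{α/2} + z_β) / d)²

z_{α/2} = 3.291 (for α = 0.001, two-sided)
z_β = 0.739 (for power = 0.77)
d = 0.87

n = ((3.291 + 0.739) / 0.87)²
n = (4.632)²
n ≈ 21.46
Round up to the next whole number: n = 22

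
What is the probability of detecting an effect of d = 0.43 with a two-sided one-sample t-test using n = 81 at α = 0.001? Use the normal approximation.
Power ≈ 0.72

Power calculation (one-sample t-test, normal approximation):
z_β = d · √n - z_{α/2}
z_β = 0.43 · √81 - 3.291
z_β = 0.43 · 9.000 - 3.291
z_β = 0.579

Power = Φ(z_β) = Φ(0.579) ≈ 0.719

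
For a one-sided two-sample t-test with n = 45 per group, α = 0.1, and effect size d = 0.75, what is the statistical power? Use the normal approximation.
Power ≈ 0.99

Power calculation (two-sample t-test, normal approximation):
z_β = d · √(n/2) - z_α
z_β = 0.75 · √(45/2) - 1.282
z_β = 0.75 · 4.743 - 1.282
z_β = 2.276

Power = Φ(z_β) = Φ(2.276) ≈ 0.989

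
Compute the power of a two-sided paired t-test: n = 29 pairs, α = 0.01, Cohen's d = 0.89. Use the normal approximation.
Power ≈ 0.99

Power calculation (paired t-test, normal approximation):
z_β = d · √n - z_{α/2}
z_β = 0.89 · √29 - 2.576
z_β = 0.89 · 5.385 - 2.576
z_β = 2.217

Power = Φ(z_β) = Φ(2.217) ≈ 0.987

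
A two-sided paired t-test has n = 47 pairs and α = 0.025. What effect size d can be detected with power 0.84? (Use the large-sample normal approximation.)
d ≈ 0.47

Minimum detectable effect (paired t-test, normal approximation):
d = (z_{α/2} + z_β) / √n
d = (2.241 + 0.994) / √47
d = 3.236 / 6.856
d ≈ 0.47

By Cohen's convention (0.2 small / 0.5 medium / 0.8 large): small effect.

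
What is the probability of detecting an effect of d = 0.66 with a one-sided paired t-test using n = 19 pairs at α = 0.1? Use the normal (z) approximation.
Power ≈ 0.94

Power calculation (paired t-test, normal approximation):
z_β = d · √n - z_α
z_β = 0.66 · √19 - 1.282
z_β = 0.66 · 4.359 - 1.282
z_β = 1.595

Power = Φ(z_β) = Φ(1.595) ≈ 0.945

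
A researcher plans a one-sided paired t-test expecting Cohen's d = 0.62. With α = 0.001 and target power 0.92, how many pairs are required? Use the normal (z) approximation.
n = 53 pairs

Sample size formula (paired t-test, normal approximation):
n = ((z_α + z_β) / d)²

z_α = 3.090 (for α = 0.001, one-sided)
z_β = 1.405 (for power = 0.92)
d = 0.62

n = ((3.090 + 1.405) / 0.62)²
n = (7.250)²
n ≈ 52.56
Round up to the next whole number: n = 53 pairs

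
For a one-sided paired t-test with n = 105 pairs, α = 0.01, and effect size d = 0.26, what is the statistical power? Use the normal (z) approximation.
Power ≈ 0.63

Power calculation (paired t-test, normal approximation):
z_β = d · √n - z_α
z_β = 0.26 · √105 - 2.326
z_β = 0.26 · 10.247 - 2.326
z_β = 0.338

Power = Φ(z_β) = Φ(0.338) ≈ 0.632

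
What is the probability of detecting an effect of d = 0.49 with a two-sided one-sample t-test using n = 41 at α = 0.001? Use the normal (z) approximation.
Power ≈ 0.44

Power calculation (one-sample t-test, normal approximation):
z_β = d · √n - z_{α/2}
z_β = 0.49 · √41 - 3.291
z_β = 0.49 · 6.403 - 3.291
z_β = -0.153

Power = Φ(z_β) = Φ(-0.153) ≈ 0.439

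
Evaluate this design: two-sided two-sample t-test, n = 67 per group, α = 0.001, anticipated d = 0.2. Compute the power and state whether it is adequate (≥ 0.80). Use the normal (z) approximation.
Power ≈ 0.02; the study is underpowered (power < 0.80)

Power calculation (two-sample t-test, normal approximation):
z_β = d · √(n/2) - z_{α/2}
z_β = 0.2 · √(67/2) - 3.291
z_β = 0.2 · 5.788 - 3.291
z_β = -2.133

Power = Φ(z_β) = Φ(-2.133) ≈ 0.016

Effect size d = 0.2 is small by Cohen's convention (0.2/0.5/0.8).

Threshold: power ≥ 0.80 is conventionally adequate.
Power ≈ 0.02 → the study is underpowered (power < 0.80).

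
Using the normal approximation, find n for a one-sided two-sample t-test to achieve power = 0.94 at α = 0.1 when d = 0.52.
n = 60 per group

Sample size formula (two-sample t-test, normal approximation):
n = 2 · ((z_α + z_β) / d)²

z_α = 1.282 (for α = 0.1, one-sided)
z_β = 1.555 (for power = 0.94)
d = 0.52

n = 2 · ((1.282 + 1.555) / 0.52)²
n = 2 · (5.456)²
n ≈ 59.54
Round up to the next whole number: n = 60 per group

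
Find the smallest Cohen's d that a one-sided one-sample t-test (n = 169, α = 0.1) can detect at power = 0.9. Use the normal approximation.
d ≈ 0.20

Minimum detectable effect (one-sample t-test, normal approximation):
d = (z_α + z_β) / √n
d = (1.282 + 1.282) / √169
d = 2.563 / 13.000
d ≈ 0.20

By Cohen's convention (0.2 small / 0.5 medium / 0.8 large): small effect.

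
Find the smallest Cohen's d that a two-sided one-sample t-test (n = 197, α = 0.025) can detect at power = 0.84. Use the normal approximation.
d ≈ 0.23

Minimum detectable effect (one-sample t-test, normal approximation):
d = (z_{α/2} + z_β) / √n
d = (2.241 + 0.994) / √197
d = 3.236 / 14.036
d ≈ 0.23

By Cohen's convention (0.2 small / 0.5 medium / 0.8 large): small effect.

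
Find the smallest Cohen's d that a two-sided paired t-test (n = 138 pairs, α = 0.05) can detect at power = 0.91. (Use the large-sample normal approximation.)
d ≈ 0.28

Minimum detectable effect (paired t-test, normal approximation):
d = (z_{α/2} + z_β) / √n
d = (1.960 + 1.341) / √138
d = 3.301 / 11.747
d ≈ 0.28

By Cohen's convention (0.2 small / 0.5 medium / 0.8 large): small effect.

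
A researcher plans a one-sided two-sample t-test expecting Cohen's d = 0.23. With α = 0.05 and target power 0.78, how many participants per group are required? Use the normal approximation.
n = 221 per group

Sample size formula (two-sample t-test, normal approximation):
n = 2 · ((z_α + z_β) / d)²

z_α = 1.645 (for α = 0.05, one-sided)
z_β = 0.772 (for power = 0.78)
d = 0.23

n = 2 · ((1.645 + 0.772) / 0.23)²
n = 2 · (10.509)²
n ≈ 220.88
Round up to the next whole number: n = 221 per group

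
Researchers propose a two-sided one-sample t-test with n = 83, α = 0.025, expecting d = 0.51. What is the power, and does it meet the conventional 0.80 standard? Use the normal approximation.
Power ≈ 0.99; the study is adequately powered (power ≥ 0.80)

Power calculation (one-sample t-test, normal approximation):
z_β = d · √n - z_{α/2}
z_β = 0.51 · √83 - 2.241
z_β = 0.51 · 9.110 - 2.241
z_β = 2.405

Power = Φ(z_β) = Φ(2.405) ≈ 0.992

Effect size d = 0.51 is medium by Cohen's convention (0.2/0.5/0.8).

Threshold: power ≥ 0.80 is conventionally adequate.
Power ≈ 0.99 → the study is adequately powered (power ≥ 0.80).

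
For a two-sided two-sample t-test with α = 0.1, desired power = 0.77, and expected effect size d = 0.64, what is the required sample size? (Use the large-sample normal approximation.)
n = 28 per group

Sample size formula (two-sample t-test, normal approximation):
n = 2 · ((z_{α/2} + z_β) / d)²

z_{α/2} = 1.645 (for α = 0.1, two-sided)
z_β = 0.739 (for power = 0.77)
d = 0.64

n = 2 · ((1.645 + 0.739) / 0.64)²
n = 2 · (3.725)²
n ≈ 27.75
Round up to the next whole number: n = 28 per group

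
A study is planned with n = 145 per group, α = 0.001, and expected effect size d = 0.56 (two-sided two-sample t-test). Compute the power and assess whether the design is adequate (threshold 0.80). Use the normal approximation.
Power ≈ 0.93; the study is adequately powered (power ≥ 0.80)

Power calculation (two-sample t-test, normal approximation):
z_β = d · √(n/2) - z_{α/2}
z_β = 0.56 · √(145/2) - 3.291
z_β = 0.56 · 8.515 - 3.291
z_β = 1.478

Power = Φ(z_β) = Φ(1.478) ≈ 0.930

Effect size d = 0.56 is medium by Cohen's convention (0.2/0.5/0.8).

Threshold: power ≥ 0.80 is conventionally adequate.
Power ≈ 0.93 → the study is adequately powered (power ≥ 0.80).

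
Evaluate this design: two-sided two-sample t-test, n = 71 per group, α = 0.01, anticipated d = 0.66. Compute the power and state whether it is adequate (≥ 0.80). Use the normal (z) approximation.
Power ≈ 0.91; the study is adequately powered (power ≥ 0.80)

Power calculation (two-sample t-test, normal approximation):
z_β = d · √(n/2) - z_{α/2}
z_β = 0.66 · √(71/2) - 2.576
z_β = 0.66 · 5.958 - 2.576
z_β = 1.357

Power = Φ(z_β) = Φ(1.357) ≈ 0.913

Effect size d = 0.66 is medium by Cohen's convention (0.2/0.5/0.8).

Threshold: power ≥ 0.80 is conventionally adequate.
Power ≈ 0.91 → the study is adequately powered (power ≥ 0.80).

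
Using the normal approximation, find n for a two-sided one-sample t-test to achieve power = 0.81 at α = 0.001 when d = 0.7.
n = 36

Sample size formula (one-sample t-test, normal approximation):
n = ((z_{α/2} + z_β) / d)²

z_{α/2} = 3.291 (for α = 0.001, two-sided)
z_β = 0.878 (for power = 0.81)
d = 0.7

n = ((3.291 + 0.878) / 0.7)²
n = (5.956)²
n ≈ 35.47
Round up to the next whole number: n = 36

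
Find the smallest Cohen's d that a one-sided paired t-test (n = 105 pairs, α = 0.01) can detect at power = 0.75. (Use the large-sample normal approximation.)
d ≈ 0.29

Minimum detectable effect (paired t-test, normal approximation):
d = (z_α + z_β) / √n
d = (2.326 + 0.674) / √105
d = 3.001 / 10.247
d ≈ 0.29

By Cohen's convention (0.2 small / 0.5 medium / 0.8 large): small effect.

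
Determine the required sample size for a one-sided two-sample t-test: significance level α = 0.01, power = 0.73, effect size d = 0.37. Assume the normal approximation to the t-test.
n = 127 per group

Sample size formula (two-sample t-test, normal approximation):
n = 2 · ((z_α + z_β) / d)²

z_α = 2.326 (for α = 0.01, one-sided)
z_β = 0.613 (for power = 0.73)
d = 0.37

n = 2 · ((2.326 + 0.613) / 0.37)²
n = 2 · (7.943)²
n ≈ 126.18
Round up to the next whole number: n = 127 per group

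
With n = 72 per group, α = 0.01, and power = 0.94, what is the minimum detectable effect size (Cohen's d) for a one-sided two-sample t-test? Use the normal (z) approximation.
d ≈ 0.65

Minimum detectable effect (two-sample t-test, normal approximation):
d = (z_α + z_β) / √(n/2)
d = (2.326 + 1.555) / √(72/2)
d = 3.881 / 6.000
d ≈ 0.65

By Cohen's convention (0.2 small / 0.5 medium / 0.8 large): medium effect.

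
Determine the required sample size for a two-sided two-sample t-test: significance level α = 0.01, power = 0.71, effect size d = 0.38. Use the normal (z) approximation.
n = 136 per group

Sample size formula (two-sample t-test, normal approximation):
n = 2 · ((z_{α/2} + z_β) / d)²

z_{α/2} = 2.576 (for α = 0.01, two-sided)
z_β = 0.553 (for power = 0.71)
d = 0.38

n = 2 · ((2.576 + 0.553) / 0.38)²
n = 2 · (8.234)²
n ≈ 135.60
Round up to the next whole number: n = 136 per group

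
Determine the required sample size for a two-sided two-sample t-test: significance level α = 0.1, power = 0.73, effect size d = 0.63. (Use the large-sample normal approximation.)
n = 26 per group

Sample size formula (two-sample t-test, normal approximation):
n = 2 · ((z_{α/2} + z_β) / d)²

z_{α/2} = 1.645 (for α = 0.1, two-sided)
z_β = 0.613 (for power = 0.73)
d = 0.63

n = 2 · ((1.645 + 0.613) / 0.63)²
n = 2 · (3.584)²
n ≈ 25.69
Round up to the next whole number: n = 26 per group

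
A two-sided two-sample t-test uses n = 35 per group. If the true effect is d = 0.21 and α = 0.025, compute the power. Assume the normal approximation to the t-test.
Power ≈ 0.09

Power calculation (two-sample t-test, normal approximation):
z_β = d · √(n/2) - z_{α/2}
z_β = 0.21 · √(35/2) - 2.241
z_β = 0.21 · 4.183 - 2.241
z_β = -1.363

Power = Φ(z_β) = Φ(-1.363) ≈ 0.086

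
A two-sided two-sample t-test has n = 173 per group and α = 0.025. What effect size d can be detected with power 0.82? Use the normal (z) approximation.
d ≈ 0.34

Minimum detectable effect (two-sample t-test, normal approximation):
d = (z_{α/2} + z_β) / √(n/2)
d = (2.241 + 0.915) / √(173/2)
d = 3.157 / 9.301
d ≈ 0.34

By Cohen's convention (0.2 small / 0.5 medium / 0.8 large): small effect.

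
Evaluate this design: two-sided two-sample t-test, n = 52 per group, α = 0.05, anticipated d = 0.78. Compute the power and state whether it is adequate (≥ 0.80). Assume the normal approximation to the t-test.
Power ≈ 0.98; the study is adequately powered (power ≥ 0.80)

Power calculation (two-sample t-test, normal approximation):
z_β = d · √(n/2) - z_{α/2}
z_β = 0.78 · √(52/2) - 1.960
z_β = 0.78 · 5.099 - 1.960
z_β = 2.017

Power = Φ(z_β) = Φ(2.017) ≈ 0.978

Effect size d = 0.78 is medium by Cohen's convention (0.2/0.5/0.8).

Threshold: power ≥ 0.80 is conventionally adequate.
Power ≈ 0.98 → the study is adequately powered (power ≥ 0.80).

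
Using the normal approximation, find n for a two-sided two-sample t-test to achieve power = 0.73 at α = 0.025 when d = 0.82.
n = 25 per group

Sample size formula (two-sample t-test, normal approximation):
n = 2 · ((z_{α/2} + z_β) / d)²

z_{α/2} = 2.241 (for α = 0.025, two-sided)
z_β = 0.613 (for power = 0.73)
d = 0.82

n = 2 · ((2.241 + 0.613) / 0.82)²
n = 2 · (3.480)²
n ≈ 24.22
Round up to the next whole number: n = 25 per group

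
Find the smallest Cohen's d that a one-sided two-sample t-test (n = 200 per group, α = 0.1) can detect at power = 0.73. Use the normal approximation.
d ≈ 0.19

Minimum detectable effect (two-sample t-test, normal approximation):
d = (z_α + z_β) / √(n/2)
d = (1.282 + 0.613) / √(200/2)
d = 1.894 / 10.000
d ≈ 0.19

By Cohen's convention (0.2 small / 0.5 medium / 0.8 large): very small effect.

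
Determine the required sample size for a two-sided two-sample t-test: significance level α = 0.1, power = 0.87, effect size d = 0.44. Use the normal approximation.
n = 80 per group

Sample size formula (two-sample t-test, normal approximation):
n = 2 · ((z_{α/2} + z_β) / d)²

z_{α/2} = 1.645 (for α = 0.1, two-sided)
z_β = 1.126 (for power = 0.87)
d = 0.44

n = 2 · ((1.645 + 1.126) / 0.44)²
n = 2 · (6.298)²
n ≈ 79.33
Round up to the next whole number: n = 80 per group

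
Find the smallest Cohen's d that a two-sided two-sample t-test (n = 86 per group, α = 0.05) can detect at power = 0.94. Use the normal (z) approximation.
d ≈ 0.54

Minimum detectable effect (two-sample t-test, normal approximation):
d = (z_{α/2} + z_β) / √(n/2)
d = (1.960 + 1.555) / √(86/2)
d = 3.515 / 6.557
d ≈ 0.54

By Cohen's convention (0.2 small / 0.5 medium / 0.8 large): medium effect.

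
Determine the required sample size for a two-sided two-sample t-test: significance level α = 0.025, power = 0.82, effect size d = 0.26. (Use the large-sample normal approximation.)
n = 295 per group

Sample size formula (two-sample t-test, normal approximation):
n = 2 · ((z_{α/2} + z_β) / d)²

z_{α/2} = 2.241 (for α = 0.025, two-sided)
z_β = 0.915 (for power = 0.82)
d = 0.26

n = 2 · ((2.241 + 0.915) / 0.26)²
n = 2 · (12.138)²
n ≈ 294.66
Round up to the next whole number: n = 295 per group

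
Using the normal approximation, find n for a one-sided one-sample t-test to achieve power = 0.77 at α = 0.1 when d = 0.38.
n = 29

Sample size formula (one-sample t-test, normal approximation):
n = ((z_α + z_β) / d)²

z_α = 1.282 (for α = 0.1, one-sided)
z_β = 0.739 (for power = 0.77)
d = 0.38

n = ((1.282 + 0.739) / 0.38)²
n = (5.318)²
n ≈ 28.28
Round up to the next whole number: n = 29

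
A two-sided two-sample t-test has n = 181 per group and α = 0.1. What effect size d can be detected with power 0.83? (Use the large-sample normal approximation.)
d ≈ 0.27

Minimum detectable effect (two-sample t-test, normal approximation):
d = (z_{α/2} + z_β) / √(n/2)
d = (1.645 + 0.954) / √(181/2)
d = 2.599 / 9.513
d ≈ 0.27

By Cohen's convention (0.2 small / 0.5 medium / 0.8 large): small effect.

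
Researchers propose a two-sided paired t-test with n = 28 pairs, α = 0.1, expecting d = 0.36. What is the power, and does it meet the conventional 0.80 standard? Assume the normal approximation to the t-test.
Power ≈ 0.60; the study is underpowered (power < 0.80)

Power calculation (paired t-test, normal approximation):
z_β = d · √n - z_{α/2}
z_β = 0.36 · √28 - 1.645
z_β = 0.36 · 5.292 - 1.645
z_β = 0.260

Power = Φ(z_β) = Φ(0.260) ≈ 0.603

Effect size d = 0.36 is small by Cohen's convention (0.2/0.5/0.8).

Threshold: power ≥ 0.80 is conventionally adequate.
Power ≈ 0.60 → the study is underpowered (power < 0.80).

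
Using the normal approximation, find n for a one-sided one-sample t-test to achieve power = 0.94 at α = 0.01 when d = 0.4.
n = 95

Sample size formula (one-sample t-test, normal approximation):
n = ((z_α + z_β) / d)²

z_α = 2.326 (for α = 0.01, one-sided)
z_β = 1.555 (for power = 0.94)
d = 0.4

n = ((2.326 + 1.555) / 0.4)²
n = (9.703)²
n ≈ 94.15
Round up to the next whole number: n = 95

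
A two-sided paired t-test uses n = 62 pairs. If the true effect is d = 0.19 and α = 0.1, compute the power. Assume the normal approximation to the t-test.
Power ≈ 0.44

Power calculation (paired t-test, normal approximation):
z_β = d · √n - z_{α/2}
z_β = 0.19 · √62 - 1.645
z_β = 0.19 · 7.874 - 1.645
z_β = -0.149

Power = Φ(z_β) = Φ(-0.149) ≈ 0.441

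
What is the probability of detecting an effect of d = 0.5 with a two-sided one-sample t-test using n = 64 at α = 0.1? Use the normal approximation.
Power ≈ 0.99

Power calculation (one-sample t-test, normal approximation):
z_β = d · √n - z_{α/2}
z_β = 0.5 · √64 - 1.645
z_β = 0.5 · 8.000 - 1.645
z_β = 2.355

Power = Φ(z_β) = Φ(2.355) ≈ 0.991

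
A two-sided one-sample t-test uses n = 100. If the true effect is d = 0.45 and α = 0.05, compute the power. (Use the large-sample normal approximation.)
Power ≈ 0.99

Power calculation (one-sample t-test, normal approximation):
z_β = d · √n - z_{α/2}
z_β = 0.45 · √100 - 1.960
z_β = 0.45 · 10.000 - 1.960
z_β = 2.540

Power = Φ(z_β) = Φ(2.540) ≈ 0.994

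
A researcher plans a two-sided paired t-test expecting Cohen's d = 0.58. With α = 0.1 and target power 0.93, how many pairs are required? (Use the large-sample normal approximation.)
n = 29 pairs

Sample size formula (paired t-test, normal approximation):
n = ((z_{α/2} + z_β) / d)²

z_{α/2} = 1.645 (for α = 0.1, two-sided)
z_β = 1.476 (for power = 0.93)
d = 0.58

n = ((1.645 + 1.476) / 0.58)²
n = (5.381)²
n ≈ 28.96
Round up to the next whole number: n = 29 pairs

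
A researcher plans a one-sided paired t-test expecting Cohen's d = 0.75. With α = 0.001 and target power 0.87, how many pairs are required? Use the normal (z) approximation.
n = 32 pairs

Sample size formula (paired t-test, normal approximation):
n = ((z_α + z_β) / d)²

z_α = 3.090 (for α = 0.001, one-sided)
z_β = 1.126 (for power = 0.87)
d = 0.75

n = ((3.090 + 1.126) / 0.75)²
n = (5.621)²
n ≈ 31.60
Round up to the next whole number: n = 32 pairs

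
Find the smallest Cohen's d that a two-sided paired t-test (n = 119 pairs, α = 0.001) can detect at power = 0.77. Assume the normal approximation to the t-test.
d ≈ 0.37

Minimum detectable effect (paired t-test, normal approximation):
d = (z_{α/2} + z_β) / √n
d = (3.291 + 0.739) / √119
d = 4.029 / 10.909
d ≈ 0.37

By Cohen's convention (0.2 small / 0.5 medium / 0.8 large): small effect.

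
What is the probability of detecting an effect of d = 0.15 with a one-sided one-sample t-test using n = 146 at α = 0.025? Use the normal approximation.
Power ≈ 0.44

Power calculation (one-sample t-test, normal approximation):
z_β = d · √n - z_α
z_β = 0.15 · √146 - 1.960
z_β = 0.15 · 12.083 - 1.960
z_β = -0.148

Power = Φ(z_β) = Φ(-0.148) ≈ 0.441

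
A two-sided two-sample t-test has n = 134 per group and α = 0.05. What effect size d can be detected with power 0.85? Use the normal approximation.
d ≈ 0.37

Minimum detectable effect (two-sample t-test, normal approximation):
d = (z_{α/2} + z_β) / √(n/2)
d = (1.960 + 1.036) / √(134/2)
d = 2.996 / 8.185
d ≈ 0.37

By Cohen's convention (0.2 small / 0.5 medium / 0.8 large): small effect.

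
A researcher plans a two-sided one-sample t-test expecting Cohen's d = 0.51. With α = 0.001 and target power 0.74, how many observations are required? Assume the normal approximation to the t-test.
n = 60

Sample size formula (one-sample t-test, normal approximation):
n = ((z_{α/2} + z_β) / d)²

z_{α/2} = 3.291 (for α = 0.001, two-sided)
z_β = 0.643 (for power = 0.74)
d = 0.51

n = ((3.291 + 0.643) / 0.51)²
n = (7.714)²
n ≈ 59.51
Round up to the next whole number: n = 60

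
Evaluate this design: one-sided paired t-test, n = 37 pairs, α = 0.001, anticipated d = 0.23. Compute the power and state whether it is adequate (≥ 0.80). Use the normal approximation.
Power ≈ 0.05; the study is underpowered (power < 0.80)

Power calculation (paired t-test, normal approximation):
z_β = d · √n - z_α
z_β = 0.23 · √37 - 3.090
z_β = 0.23 · 6.083 - 3.090
z_β = -1.691

Power = Φ(z_β) = Φ(-1.691) ≈ 0.045

Effect size d = 0.23 is small by Cohen's convention (0.2/0.5/0.8).

Threshold: power ≥ 0.80 is conventionally adequate.
Power ≈ 0.05 → the study is underpowered (power < 0.80).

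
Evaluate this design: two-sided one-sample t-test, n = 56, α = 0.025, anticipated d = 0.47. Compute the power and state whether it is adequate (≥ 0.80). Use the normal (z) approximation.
Power ≈ 0.90; the study is adequately powered (power ≥ 0.80)

Power calculation (one-sample t-test, normal approximation):
z_β = d · √n - z_{α/2}
z_β = 0.47 · √56 - 2.241
z_β = 0.47 · 7.483 - 2.241
z_β = 1.276

Power = Φ(z_β) = Φ(1.276) ≈ 0.899

Effect size d = 0.47 is small by Cohen's convention (0.2/0.5/0.8).

Threshold: power ≥ 0.80 is conventionally adequate.
Power ≈ 0.90 → the study is adequately powered (power ≥ 0.80).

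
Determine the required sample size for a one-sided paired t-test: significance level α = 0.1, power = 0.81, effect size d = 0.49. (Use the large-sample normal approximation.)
n = 20 pairs

Sample size formula (paired t-test, normal approximation):
n = ((z_α + z_β) / d)²

z_α = 1.282 (for α = 0.1, one-sided)
z_β = 0.878 (for power = 0.81)
d = 0.49

n = ((1.282 + 0.878) / 0.49)²
n = (4.408)²
n ≈ 19.43
Round up to the next whole number: n = 20 pairs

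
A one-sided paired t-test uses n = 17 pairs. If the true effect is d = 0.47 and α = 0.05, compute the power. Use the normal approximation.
Power ≈ 0.62

Power calculation (paired t-test, normal approximation):
z_β = d · √n - z_α
z_β = 0.47 · √17 - 1.645
z_β = 0.47 · 4.123 - 1.645
z_β = 0.293

Power = Φ(z_β) = Φ(0.293) ≈ 0.615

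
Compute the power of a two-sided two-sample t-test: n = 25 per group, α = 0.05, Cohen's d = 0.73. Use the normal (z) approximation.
Power ≈ 0.73

Power calculation (two-sample t-test, normal approximation):
z_β = d · √(n/2) - z_{α/2}
z_β = 0.73 · √(25/2) - 1.960
z_β = 0.73 · 3.536 - 1.960
z_β = 0.621

Power = Φ(z_β) = Φ(0.621) ≈ 0.733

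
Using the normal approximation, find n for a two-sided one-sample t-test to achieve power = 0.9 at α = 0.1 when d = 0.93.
n = 10

Sample size formula (one-sample t-test, normal approximation):
n = ((z_{α/2} + z_β) / d)²

z_{α/2} = 1.645 (for α = 0.1, two-sided)
z_β = 1.282 (for power = 0.9)
d = 0.93

n = ((1.645 + 1.282) / 0.93)²
n = (3.147)²
n ≈ 9.90
Round up to the next whole number: n = 10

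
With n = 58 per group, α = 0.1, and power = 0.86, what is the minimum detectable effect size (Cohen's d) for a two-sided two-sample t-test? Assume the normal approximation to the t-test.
d ≈ 0.51

Minimum detectable effect (two-sample t-test, normal approximation):
d = (z_{α/2} + z_β) / √(n/2)
d = (1.645 + 1.080) / √(58/2)
d = 2.725 / 5.385
d ≈ 0.51

By Cohen's convention (0.2 small / 0.5 medium / 0.8 large): medium effect.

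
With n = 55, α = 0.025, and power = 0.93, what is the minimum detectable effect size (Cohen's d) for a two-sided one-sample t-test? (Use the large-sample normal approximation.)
d ≈ 0.50

Minimum detectable effect (one-sample t-test, normal approximation):
d = (z_{α/2} + z_β) / √n
d = (2.241 + 1.476) / √55
d = 3.717 / 7.416
d ≈ 0.50

By Cohen's convention (0.2 small / 0.5 medium / 0.8 large): medium effect.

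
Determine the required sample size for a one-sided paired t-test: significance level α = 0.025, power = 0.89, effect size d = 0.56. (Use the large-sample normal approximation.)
n = 33 pairs

Sample size formula (paired t-test, normal approximation):
n = ((z_α + z_β) / d)²

z_α = 1.960 (for α = 0.025, one-sided)
z_β = 1.227 (for power = 0.89)
d = 0.56

n = ((1.960 + 1.227) / 0.56)²
n = (5.691)²
n ≈ 32.39
Round up to the next whole number: n = 33 pairs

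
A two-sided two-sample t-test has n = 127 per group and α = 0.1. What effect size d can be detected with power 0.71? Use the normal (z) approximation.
d ≈ 0.28

Minimum detectable effect (two-sample t-test, normal approximation):
d = (z_{α/2} + z_β) / √(n/2)
d = (1.645 + 0.553) / √(127/2)
d = 2.198 / 7.969
d ≈ 0.28

By Cohen's convention (0.2 small / 0.5 medium / 0.8 large): small effect.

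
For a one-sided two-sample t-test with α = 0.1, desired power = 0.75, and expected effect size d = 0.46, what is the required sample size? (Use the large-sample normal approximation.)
n = 37 per group

Sample size formula (two-sample t-test, normal approximation):
n = 2 · ((z_α + z_β) / d)²

z_α = 1.282 (for α = 0.1, one-sided)
z_β = 0.674 (for power = 0.75)
d = 0.46

n = 2 · ((1.282 + 0.674) / 0.46)²
n = 2 · (4.252)²
n ≈ 36.16
Round up to the next whole number: n = 37 per group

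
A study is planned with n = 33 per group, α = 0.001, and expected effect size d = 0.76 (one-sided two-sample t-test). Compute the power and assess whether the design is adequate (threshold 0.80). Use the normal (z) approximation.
Power ≈ 0.50; the study is underpowered (power < 0.80)

Power calculation (two-sample t-test, normal approximation):
z_β = d · √(n/2) - z_α
z_β = 0.76 · √(33/2) - 3.090
z_β = 0.76 · 4.062 - 3.090
z_β = -0.003

Power = Φ(z_β) = Φ(-0.003) ≈ 0.499

Effect size d = 0.76 is medium by Cohen's convention (0.2/0.5/0.8).

Threshold: power ≥ 0.80 is conventionally adequate.
Power ≈ 0.50 → the study is underpowered (power < 0.80).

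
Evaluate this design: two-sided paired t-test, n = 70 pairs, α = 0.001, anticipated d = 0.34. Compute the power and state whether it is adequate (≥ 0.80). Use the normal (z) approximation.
Power ≈ 0.33; the study is underpowered (power < 0.80)

Power calculation (paired t-test, normal approximation):
z_β = d · √n - z_{α/2}
z_β = 0.34 · √70 - 3.291
z_β = 0.34 · 8.367 - 3.291
z_β = -0.446

Power = Φ(z_β) = Φ(-0.446) ≈ 0.328

Effect size d = 0.34 is small by Cohen's convention (0.2/0.5/0.8).

Threshold: power ≥ 0.80 is conventionally adequate.
Power ≈ 0.33 → the study is underpowered (power < 0.80).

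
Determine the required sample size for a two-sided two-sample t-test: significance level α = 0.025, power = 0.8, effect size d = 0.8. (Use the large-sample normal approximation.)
n = 30 per group

Sample size formula (two-sample t-test, normal approximation):
n = 2 · ((z_{α/2} + z_β) / d)²

z_{α/2} = 2.241 (for α = 0.025, two-sided)
z_β = 0.842 (for power = 0.8)
d = 0.8

n = 2 · ((2.241 + 0.842) / 0.8)²
n = 2 · (3.854)²
n ≈ 29.71
Round up to the next whole number: n = 30 per group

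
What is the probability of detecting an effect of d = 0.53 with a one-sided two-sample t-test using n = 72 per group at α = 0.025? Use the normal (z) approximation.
Power ≈ 0.89

Power calculation (two-sample t-test, normal approximation):
z_β = d · √(n/2) - z_α
z_β = 0.53 · √(72/2) - 1.960
z_β = 0.53 · 6.000 - 1.960
z_β = 1.220

Power = Φ(z_β) = Φ(1.220) ≈ 0.889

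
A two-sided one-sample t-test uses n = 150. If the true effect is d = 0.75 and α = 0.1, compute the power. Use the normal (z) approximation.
Power ≈ 1.00

Power calculation (one-sample t-test, normal approximation):
z_β = d · √n - z_{α/2}
z_β = 0.75 · √150 - 1.645
z_β = 0.75 · 12.247 - 1.645
z_β = 7.541

Power = Φ(z_β) = Φ(7.541) ≈ 1.000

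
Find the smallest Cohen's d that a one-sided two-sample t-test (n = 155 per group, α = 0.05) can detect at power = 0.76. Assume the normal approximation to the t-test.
d ≈ 0.27

Minimum detectable effect (two-sample t-test, normal approximation):
d = (z_α + z_β) / √(n/2)
d = (1.645 + 0.706) / √(155/2)
d = 2.351 / 8.803
d ≈ 0.27

By Cohen's convention (0.2 small / 0.5 medium / 0.8 large): small effect.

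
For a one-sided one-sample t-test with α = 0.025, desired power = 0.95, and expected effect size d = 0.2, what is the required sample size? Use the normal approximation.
n = 325

Sample size formula (one-sample t-test, normal approximation):
n = ((z_α + z_β) / d)²

z_α = 1.960 (for α = 0.025, one-sided)
z_β = 1.645 (for power = 0.95)
d = 0.2

n = ((1.960 + 1.645) / 0.2)²
n = (18.025)²
n ≈ 324.90
Round up to the next whole number: n = 325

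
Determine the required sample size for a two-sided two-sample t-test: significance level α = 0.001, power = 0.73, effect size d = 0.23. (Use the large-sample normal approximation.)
n = 577 per group

Sample size formula (two-sample t-test, normal approximation):
n = 2 · ((z_{α/2} + z_β) / d)²

z_{α/2} = 3.291 (for α = 0.001, two-sided)
z_β = 0.613 (for power = 0.73)
d = 0.23

n = 2 · ((3.291 + 0.613) / 0.23)²
n = 2 · (16.974)²
n ≈ 576.23
Round up to the next whole number: n = 577 per group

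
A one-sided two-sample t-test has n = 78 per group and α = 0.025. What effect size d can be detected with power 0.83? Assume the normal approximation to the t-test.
d ≈ 0.47

Minimum detectable effect (two-sample t-test, normal approximation):
d = (z_α + z_β) / √(n/2)
d = (1.960 + 0.954) / √(78/2)
d = 2.914 / 6.245
d ≈ 0.47

By Cohen's convention (0.2 small / 0.5 medium / 0.8 large): small effect.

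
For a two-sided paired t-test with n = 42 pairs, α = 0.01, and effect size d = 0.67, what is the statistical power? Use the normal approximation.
Power ≈ 0.96

Power calculation (paired t-test, normal approximation):
z_β = d · √n - z_{α/2}
z_β = 0.67 · √42 - 2.576
z_β = 0.67 · 6.481 - 2.576
z_β = 1.766

Power = Φ(z_β) = Φ(1.766) ≈ 0.961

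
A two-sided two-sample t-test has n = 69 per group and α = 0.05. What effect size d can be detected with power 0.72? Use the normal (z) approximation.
d ≈ 0.43

Minimum detectable effect (two-sample t-test, normal approximation):
d = (z_{α/2} + z_β) / √(n/2)
d = (1.960 + 0.583) / √(69/2)
d = 2.543 / 5.874
d ≈ 0.43

By Cohen's convention (0.2 small / 0.5 medium / 0.8 large): small effect.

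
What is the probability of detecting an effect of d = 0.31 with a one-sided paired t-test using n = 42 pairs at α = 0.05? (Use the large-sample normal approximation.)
Power ≈ 0.64

Power calculation (paired t-test, normal approximation):
z_β = d · √n - z_α
z_β = 0.31 · √42 - 1.645
z_β = 0.31 · 6.481 - 1.645
z_β = 0.364

Power = Φ(z_β) = Φ(0.364) ≈ 0.642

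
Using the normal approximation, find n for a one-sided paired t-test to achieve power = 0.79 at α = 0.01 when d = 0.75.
n = 18 pairs

Sample size formula (paired t-test, normal approximation):
n = ((z_α + z_β) / d)²

z_α = 2.326 (for α = 0.01, one-sided)
z_β = 0.806 (for power = 0.79)
d = 0.75

n = ((2.326 + 0.806) / 0.75)²
n = (4.176)²
n ≈ 17.44
Round up to the next whole number: n = 18 pairs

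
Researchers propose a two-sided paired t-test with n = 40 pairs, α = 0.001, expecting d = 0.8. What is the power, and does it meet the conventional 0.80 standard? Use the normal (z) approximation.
Power ≈ 0.96; the study is adequately powered (power ≥ 0.80)

Power calculation (paired t-test, normal approximation):
z_β = d · √n - z_{α/2}
z_β = 0.8 · √40 - 3.291
z_β = 0.8 · 6.325 - 3.291
z_β = 1.769

Power = Φ(z_β) = Φ(1.769) ≈ 0.962

Effect size d = 0.8 is large by Cohen's convention (0.2/0.5/0.8).

Threshold: power ≥ 0.80 is conventionally adequate.
Power ≈ 0.96 → the study is adequately powered (power ≥ 0.80).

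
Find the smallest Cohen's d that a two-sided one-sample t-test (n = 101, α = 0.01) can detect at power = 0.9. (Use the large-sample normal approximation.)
d ≈ 0.38

Minimum detectable effect (one-sample t-test, normal approximation):
d = (z_{α/2} + z_β) / √n
d = (2.576 + 1.282) / √101
d = 3.857 / 10.050
d ≈ 0.38

By Cohen's convention (0.2 small / 0.5 medium / 0.8 large): small effect.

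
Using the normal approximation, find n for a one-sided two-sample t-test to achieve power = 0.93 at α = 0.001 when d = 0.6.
n = 116 per group

Sample size formula (two-sample t-test, normal approximation):
n = 2 · ((z_α + z_β) / d)²

z_α = 3.090 (for α = 0.001, one-sided)
z_β = 1.476 (for power = 0.93)
d = 0.6

n = 2 · ((3.090 + 1.476) / 0.6)²
n = 2 · (7.610)²
n ≈ 115.82
Round up to the next whole number: n = 116 per group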